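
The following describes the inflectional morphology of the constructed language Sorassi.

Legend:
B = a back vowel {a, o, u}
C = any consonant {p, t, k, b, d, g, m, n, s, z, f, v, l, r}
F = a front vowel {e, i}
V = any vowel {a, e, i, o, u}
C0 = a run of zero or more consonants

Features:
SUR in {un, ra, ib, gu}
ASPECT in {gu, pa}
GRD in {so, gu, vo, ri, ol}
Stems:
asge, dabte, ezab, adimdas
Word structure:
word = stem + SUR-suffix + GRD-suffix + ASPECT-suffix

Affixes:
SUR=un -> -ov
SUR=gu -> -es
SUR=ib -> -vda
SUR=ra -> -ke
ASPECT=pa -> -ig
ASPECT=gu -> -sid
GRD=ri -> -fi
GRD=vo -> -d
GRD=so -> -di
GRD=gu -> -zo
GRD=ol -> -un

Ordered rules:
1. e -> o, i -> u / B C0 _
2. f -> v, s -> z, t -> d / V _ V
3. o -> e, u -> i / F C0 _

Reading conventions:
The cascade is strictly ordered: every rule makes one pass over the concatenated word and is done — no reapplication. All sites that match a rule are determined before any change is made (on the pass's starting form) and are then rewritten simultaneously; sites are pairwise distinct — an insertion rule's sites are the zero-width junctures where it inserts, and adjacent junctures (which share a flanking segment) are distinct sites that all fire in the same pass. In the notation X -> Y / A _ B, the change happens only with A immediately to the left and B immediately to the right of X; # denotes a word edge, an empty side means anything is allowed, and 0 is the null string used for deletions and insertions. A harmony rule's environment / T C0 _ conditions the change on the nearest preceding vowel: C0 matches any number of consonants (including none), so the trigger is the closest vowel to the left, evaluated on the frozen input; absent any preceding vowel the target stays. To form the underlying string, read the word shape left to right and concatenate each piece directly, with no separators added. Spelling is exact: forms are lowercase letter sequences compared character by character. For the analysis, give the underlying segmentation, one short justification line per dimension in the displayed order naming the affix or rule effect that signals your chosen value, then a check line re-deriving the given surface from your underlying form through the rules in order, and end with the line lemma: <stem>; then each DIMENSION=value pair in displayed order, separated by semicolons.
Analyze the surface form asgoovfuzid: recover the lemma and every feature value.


underlying: asge-ov-fi-sid
SUR=un - signalled by the affix -ov
ASPECT=gu - signalled by the affix -sid
GRD=ri - signalled by the affix -fi
check: asgeovfisid -> asgoovfusid -> asgoovfuzid -> asgoovfuzid
lemma: asge; SUR=un; ASPECT=gu; GRD=ri


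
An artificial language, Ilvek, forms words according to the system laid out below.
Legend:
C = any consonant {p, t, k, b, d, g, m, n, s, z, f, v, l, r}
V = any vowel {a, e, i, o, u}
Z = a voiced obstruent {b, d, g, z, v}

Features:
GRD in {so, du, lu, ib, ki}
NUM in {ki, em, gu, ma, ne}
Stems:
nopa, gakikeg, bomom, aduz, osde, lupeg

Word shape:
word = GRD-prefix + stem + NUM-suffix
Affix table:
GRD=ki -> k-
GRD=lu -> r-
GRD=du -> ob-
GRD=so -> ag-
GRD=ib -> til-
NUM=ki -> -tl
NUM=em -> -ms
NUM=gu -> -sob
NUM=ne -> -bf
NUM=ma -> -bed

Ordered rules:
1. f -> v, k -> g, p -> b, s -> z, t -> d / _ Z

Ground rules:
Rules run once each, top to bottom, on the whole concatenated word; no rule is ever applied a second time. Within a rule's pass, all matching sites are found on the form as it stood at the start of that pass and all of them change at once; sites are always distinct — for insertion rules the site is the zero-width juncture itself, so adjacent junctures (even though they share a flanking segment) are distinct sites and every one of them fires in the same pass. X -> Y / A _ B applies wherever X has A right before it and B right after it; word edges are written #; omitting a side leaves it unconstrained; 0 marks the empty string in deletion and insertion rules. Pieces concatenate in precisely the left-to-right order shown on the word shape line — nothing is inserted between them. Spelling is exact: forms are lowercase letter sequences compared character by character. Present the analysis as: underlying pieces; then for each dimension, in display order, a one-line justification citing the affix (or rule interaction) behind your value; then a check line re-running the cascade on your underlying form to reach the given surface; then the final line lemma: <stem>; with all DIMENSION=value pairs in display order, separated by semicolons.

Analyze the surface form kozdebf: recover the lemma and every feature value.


underlying: k-osde-bf
GRD=ki - signalled by the affix k-
NUM=ne - signalled by the affix -bf
check: kosdebf -> kozdebf
lemma: osde; GRD=ki; NUM=ne


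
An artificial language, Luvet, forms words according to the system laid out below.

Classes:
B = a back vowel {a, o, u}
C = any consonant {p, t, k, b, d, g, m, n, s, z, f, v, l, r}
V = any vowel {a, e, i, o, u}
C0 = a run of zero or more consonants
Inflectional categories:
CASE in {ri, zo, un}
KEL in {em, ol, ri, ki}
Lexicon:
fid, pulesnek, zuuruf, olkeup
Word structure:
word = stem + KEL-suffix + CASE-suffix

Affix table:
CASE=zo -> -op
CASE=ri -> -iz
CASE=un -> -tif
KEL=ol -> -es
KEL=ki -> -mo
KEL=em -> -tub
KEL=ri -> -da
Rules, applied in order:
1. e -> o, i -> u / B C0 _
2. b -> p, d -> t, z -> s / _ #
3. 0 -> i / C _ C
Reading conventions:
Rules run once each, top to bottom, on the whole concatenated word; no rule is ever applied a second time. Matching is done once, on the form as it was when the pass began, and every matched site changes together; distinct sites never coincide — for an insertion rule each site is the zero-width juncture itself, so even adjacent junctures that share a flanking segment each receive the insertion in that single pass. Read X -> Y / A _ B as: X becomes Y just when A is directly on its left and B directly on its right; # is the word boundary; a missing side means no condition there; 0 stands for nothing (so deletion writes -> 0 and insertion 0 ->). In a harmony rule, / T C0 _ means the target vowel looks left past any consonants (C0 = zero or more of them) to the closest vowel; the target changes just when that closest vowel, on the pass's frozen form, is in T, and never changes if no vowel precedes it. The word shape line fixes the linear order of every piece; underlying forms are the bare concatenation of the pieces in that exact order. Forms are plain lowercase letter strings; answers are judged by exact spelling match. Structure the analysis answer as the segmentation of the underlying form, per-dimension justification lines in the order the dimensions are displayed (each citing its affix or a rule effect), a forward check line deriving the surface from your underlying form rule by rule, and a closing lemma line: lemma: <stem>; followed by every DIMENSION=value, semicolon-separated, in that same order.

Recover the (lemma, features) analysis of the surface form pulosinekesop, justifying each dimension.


underlying: pulesnek-es-op
CASE=zo - signalled by the affix -op
KEL=ol - signalled by the affix -es
check: pulesnekesop -> pulosnekesop -> pulosnekesop -> pulosinekesop
lemma: pulesnek; CASE=zo; KEL=ol


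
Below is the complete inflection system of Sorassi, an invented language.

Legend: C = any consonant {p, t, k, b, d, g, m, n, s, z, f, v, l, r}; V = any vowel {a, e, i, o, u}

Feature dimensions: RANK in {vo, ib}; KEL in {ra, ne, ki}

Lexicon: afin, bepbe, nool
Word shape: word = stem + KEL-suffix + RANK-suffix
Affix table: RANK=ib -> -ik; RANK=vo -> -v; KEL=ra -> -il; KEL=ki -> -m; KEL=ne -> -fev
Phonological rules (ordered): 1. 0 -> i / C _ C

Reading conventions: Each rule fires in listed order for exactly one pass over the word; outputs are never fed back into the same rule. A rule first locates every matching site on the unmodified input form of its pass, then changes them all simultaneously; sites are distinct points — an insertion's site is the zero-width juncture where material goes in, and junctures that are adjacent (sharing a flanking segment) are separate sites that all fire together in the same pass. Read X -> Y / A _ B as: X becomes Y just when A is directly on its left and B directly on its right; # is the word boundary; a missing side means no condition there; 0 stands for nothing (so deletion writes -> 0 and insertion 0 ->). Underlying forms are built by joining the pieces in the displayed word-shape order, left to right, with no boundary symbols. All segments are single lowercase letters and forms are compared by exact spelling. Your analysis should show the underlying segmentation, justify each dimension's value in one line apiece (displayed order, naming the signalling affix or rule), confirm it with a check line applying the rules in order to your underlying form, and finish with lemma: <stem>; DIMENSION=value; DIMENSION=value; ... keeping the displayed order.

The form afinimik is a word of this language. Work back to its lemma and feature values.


underlying: afin-m-ik
RANK=ib - signalled by the affix -ik
KEL=ki - signalled by the affix -m
check: afinmik -> afinimik
lemma: afin; RANK=ib; KEL=ki


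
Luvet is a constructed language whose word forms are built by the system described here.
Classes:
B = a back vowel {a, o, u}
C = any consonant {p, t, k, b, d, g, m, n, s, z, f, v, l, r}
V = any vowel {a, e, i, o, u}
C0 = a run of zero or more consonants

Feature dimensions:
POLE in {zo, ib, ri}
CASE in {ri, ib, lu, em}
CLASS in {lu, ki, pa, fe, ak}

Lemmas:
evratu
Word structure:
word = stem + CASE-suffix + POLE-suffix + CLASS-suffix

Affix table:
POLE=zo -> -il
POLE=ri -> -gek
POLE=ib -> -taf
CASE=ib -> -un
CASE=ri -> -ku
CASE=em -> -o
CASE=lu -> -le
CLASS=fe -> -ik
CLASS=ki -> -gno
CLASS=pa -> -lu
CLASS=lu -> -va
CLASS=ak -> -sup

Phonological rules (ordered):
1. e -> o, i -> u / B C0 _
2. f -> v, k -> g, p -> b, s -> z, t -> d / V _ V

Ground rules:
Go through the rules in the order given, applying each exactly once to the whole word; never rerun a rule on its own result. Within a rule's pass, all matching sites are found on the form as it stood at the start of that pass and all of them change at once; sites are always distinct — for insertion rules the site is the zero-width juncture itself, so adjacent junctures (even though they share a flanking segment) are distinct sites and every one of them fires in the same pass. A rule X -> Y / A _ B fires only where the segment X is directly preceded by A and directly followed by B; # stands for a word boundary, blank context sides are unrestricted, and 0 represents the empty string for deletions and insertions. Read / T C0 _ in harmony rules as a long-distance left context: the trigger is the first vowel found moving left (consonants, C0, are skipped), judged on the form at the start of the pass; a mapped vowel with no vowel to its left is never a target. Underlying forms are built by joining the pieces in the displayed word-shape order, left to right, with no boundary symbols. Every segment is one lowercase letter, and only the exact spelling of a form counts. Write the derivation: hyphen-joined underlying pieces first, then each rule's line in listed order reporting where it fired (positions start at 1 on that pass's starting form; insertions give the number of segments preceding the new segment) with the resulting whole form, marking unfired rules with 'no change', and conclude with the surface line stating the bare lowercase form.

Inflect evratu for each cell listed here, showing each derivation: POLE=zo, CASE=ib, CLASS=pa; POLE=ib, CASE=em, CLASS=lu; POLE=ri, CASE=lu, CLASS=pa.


cell POLE=zo, CASE=ib, CLASS=pa:
underlying: evratu-un-il-lu
1. e -> o, i -> u / B C0 _: fires at position(s) 9: evratuunullu
2. f -> v, k -> g, p -> b, s -> z, t -> d / V _ V: fires at position(s) 5: evraduunullu
surface: evraduunullu

cell POLE=ib, CASE=em, CLASS=lu:
underlying: evratu-o-taf-va
1. e -> o, i -> u / B C0 _: no change
2. f -> v, k -> g, p -> b, s -> z, t -> d / V _ V: fires at position(s) 5, 8: evraduodafva
surface: evraduodafva

cell POLE=ri, CASE=lu, CLASS=pa:
underlying: evratu-le-gek-lu
1. e -> o, i -> u / B C0 _: fires at position(s) 8: evratulogeklu
2. f -> v, k -> g, p -> b, s -> z, t -> d / V _ V: fires at position(s) 5: evradulogeklu
surface: evradulogeklu


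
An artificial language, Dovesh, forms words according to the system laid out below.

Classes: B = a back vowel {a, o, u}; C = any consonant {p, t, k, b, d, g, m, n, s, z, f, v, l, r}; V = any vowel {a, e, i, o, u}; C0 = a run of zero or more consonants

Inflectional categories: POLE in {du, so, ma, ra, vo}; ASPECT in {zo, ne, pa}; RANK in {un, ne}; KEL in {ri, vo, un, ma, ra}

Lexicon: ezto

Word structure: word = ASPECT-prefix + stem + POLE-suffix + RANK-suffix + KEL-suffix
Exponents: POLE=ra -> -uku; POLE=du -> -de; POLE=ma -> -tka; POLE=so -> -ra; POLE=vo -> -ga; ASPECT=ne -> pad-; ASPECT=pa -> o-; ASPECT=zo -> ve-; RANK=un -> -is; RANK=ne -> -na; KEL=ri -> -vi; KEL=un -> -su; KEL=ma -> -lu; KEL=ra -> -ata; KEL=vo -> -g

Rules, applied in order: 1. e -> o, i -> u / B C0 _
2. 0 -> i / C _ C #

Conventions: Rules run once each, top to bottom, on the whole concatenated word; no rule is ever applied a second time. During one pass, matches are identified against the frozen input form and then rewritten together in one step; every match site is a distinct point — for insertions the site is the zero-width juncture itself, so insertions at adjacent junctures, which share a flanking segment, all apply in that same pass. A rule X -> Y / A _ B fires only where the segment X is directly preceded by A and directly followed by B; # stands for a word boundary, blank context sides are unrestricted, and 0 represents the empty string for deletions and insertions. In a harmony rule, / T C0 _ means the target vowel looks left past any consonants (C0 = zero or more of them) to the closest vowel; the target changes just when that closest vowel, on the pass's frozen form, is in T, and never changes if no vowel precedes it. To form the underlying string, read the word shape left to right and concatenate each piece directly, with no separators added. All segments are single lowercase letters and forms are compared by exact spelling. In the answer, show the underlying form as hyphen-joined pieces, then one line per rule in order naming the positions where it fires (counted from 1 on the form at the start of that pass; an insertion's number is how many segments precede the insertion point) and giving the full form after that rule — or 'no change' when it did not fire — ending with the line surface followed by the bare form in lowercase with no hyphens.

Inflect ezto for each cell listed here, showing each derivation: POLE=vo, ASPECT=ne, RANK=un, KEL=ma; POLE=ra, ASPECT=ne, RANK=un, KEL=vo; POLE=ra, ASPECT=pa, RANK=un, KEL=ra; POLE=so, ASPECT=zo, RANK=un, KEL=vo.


cell POLE=vo, ASPECT=ne, RANK=un, KEL=ma:
underlying: pad-ezto-ga-is-lu
1. e -> o, i -> u / B C0 _: fires at position(s) 4, 10: padoztogauslu
2. 0 -> i / C _ C #: no change
surface: padoztogauslu

cell POLE=ra, ASPECT=ne, RANK=un, KEL=vo:
underlying: pad-ezto-uku-is-g
1. e -> o, i -> u / B C0 _: fires at position(s) 4, 11: padoztoukuusg
2. 0 -> i / C _ C #: inserts after position(s) 12: padoztoukuusig
surface: padoztoukuusig

cell POLE=ra, ASPECT=pa, RANK=un, KEL=ra:
underlying: o-ezto-uku-is-ata
1. e -> o, i -> u / B C0 _: fires at position(s) 2, 9: ooztoukuusata
2. 0 -> i / C _ C #: no change
surface: ooztoukuusata

cell POLE=so, ASPECT=zo, RANK=un, KEL=vo:
underlying: ve-ezto-ra-is-g
1. e -> o, i -> u / B C0 _: fires at position(s) 9: veeztorausg
2. 0 -> i / C _ C #: inserts after position(s) 10: veeztorausig
surface: veeztorausig


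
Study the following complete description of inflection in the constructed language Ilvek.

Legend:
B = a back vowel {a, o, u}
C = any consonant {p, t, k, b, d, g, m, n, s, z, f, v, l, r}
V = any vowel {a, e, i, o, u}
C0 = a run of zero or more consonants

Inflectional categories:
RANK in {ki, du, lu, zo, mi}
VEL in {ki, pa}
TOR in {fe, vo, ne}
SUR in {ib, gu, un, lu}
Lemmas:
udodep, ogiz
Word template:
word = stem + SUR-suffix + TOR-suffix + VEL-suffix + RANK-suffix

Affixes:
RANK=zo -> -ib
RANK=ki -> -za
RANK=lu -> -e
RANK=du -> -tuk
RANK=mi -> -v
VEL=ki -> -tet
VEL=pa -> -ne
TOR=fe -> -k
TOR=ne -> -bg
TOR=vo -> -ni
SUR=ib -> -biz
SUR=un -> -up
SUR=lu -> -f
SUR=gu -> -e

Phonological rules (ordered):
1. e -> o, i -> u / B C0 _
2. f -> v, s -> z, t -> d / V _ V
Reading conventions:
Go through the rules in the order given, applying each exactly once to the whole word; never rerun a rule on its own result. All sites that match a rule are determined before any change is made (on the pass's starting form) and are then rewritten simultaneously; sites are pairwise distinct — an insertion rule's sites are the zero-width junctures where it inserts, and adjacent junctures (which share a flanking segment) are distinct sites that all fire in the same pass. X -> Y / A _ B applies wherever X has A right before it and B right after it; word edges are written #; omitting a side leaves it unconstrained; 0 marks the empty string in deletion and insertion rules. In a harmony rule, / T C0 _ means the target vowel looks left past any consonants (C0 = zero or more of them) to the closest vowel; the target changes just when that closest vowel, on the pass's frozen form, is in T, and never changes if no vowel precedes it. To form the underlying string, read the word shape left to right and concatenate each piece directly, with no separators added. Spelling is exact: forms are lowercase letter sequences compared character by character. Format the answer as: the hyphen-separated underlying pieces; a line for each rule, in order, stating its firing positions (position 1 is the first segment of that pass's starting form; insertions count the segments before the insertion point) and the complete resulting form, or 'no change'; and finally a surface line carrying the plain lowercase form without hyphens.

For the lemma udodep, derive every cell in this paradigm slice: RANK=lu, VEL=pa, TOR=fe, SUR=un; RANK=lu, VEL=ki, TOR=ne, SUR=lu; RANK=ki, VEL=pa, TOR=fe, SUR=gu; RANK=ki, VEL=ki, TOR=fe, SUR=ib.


cell RANK=lu, VEL=pa, TOR=fe, SUR=un:
underlying: udodep-up-k-ne-e
1. e -> o, i -> u / B C0 _: fires at position(s) 5, 11: udodopupknoe
2. f -> v, s -> z, t -> d / V _ V: no change
surface: udodopupknoe

cell RANK=lu, VEL=ki, TOR=ne, SUR=lu:
underlying: udodep-f-bg-tet-e
1. e -> o, i -> u / B C0 _: fires at position(s) 5: udodopfbgtete
2. f -> v, s -> z, t -> d / V _ V: fires at position(s) 12: udodopfbgtede
surface: udodopfbgtede

cell RANK=ki, VEL=pa, TOR=fe, SUR=gu:
underlying: udodep-e-k-ne-za
1. e -> o, i -> u / B C0 _: fires at position(s) 5: udodopekneza
2. f -> v, s -> z, t -> d / V _ V: no change
surface: udodopekneza

cell RANK=ki, VEL=ki, TOR=fe, SUR=ib:
underlying: udodep-biz-k-tet-za
1. e -> o, i -> u / B C0 _: fires at position(s) 5: udodopbizktetza
2. f -> v, s -> z, t -> d / V _ V: no change
surface: udodopbizktetza


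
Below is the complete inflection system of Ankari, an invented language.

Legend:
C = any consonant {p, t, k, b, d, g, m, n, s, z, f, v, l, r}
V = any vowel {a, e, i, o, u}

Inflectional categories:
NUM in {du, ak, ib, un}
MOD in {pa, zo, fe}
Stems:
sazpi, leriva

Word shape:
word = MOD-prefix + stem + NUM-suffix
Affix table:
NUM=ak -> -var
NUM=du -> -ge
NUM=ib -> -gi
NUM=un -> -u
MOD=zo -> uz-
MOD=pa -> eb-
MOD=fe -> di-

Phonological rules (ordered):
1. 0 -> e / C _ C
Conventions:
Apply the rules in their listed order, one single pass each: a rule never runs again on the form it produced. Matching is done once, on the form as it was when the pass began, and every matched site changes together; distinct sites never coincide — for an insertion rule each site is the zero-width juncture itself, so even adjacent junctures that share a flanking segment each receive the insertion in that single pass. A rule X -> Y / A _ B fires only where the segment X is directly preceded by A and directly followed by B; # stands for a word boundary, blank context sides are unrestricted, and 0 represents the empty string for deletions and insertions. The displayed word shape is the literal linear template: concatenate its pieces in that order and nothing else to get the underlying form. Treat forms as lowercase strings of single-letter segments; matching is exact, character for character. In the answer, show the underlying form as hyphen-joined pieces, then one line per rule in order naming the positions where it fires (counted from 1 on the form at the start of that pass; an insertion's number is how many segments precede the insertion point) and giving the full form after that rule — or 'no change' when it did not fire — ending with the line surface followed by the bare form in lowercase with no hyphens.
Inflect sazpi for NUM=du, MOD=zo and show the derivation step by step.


underlying: uz-sazpi-ge
1. 0 -> e / C _ C: inserts after position(s) 2, 5: uzesazepige
surface: uzesazepige


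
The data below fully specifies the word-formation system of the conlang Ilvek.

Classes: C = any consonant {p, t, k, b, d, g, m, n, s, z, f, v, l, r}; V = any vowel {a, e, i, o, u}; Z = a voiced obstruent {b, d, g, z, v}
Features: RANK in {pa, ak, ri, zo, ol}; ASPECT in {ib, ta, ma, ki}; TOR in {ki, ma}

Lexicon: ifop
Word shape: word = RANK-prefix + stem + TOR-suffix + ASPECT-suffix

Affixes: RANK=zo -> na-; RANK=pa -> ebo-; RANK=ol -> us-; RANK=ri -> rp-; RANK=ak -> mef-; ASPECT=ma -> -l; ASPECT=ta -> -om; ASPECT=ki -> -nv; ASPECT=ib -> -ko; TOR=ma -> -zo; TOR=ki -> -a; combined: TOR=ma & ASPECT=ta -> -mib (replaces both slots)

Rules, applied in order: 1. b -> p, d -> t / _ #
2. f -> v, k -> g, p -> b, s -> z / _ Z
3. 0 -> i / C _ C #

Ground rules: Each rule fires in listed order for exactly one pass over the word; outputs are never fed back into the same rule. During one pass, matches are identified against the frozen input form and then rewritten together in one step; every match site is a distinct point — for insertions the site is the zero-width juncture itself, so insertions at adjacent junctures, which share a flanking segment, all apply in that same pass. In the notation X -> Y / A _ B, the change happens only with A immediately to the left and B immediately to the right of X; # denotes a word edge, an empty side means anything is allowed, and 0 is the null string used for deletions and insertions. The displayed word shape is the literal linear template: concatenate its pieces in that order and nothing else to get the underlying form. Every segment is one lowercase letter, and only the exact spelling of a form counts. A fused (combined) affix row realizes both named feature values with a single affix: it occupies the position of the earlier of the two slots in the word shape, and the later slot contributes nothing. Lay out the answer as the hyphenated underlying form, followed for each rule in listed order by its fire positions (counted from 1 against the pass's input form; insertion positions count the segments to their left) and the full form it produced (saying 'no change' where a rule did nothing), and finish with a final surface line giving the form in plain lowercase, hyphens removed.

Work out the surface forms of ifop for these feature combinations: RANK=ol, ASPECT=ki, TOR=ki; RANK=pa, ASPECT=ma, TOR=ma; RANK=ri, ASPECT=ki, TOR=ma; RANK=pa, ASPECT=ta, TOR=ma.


cell RANK=ol, ASPECT=ki, TOR=ki:
underlying: us-ifop-a-nv
1. b -> p, d -> t / _ #: no change
2. f -> v, k -> g, p -> b, s -> z / _ Z: no change
3. 0 -> i / C _ C #: inserts after position(s) 8: usifopaniv
surface: usifopaniv

cell RANK=pa, ASPECT=ma, TOR=ma:
underlying: ebo-ifop-zo-l
1. b -> p, d -> t / _ #: no change
2. f -> v, k -> g, p -> b, s -> z / _ Z: fires at position(s) 7: eboifobzol
3. 0 -> i / C _ C #: no change
surface: eboifobzol

cell RANK=ri, ASPECT=ki, TOR=ma:
underlying: rp-ifop-zo-nv
1. b -> p, d -> t / _ #: no change
2. f -> v, k -> g, p -> b, s -> z / _ Z: fires at position(s) 6: rpifobzonv
3. 0 -> i / C _ C #: inserts after position(s) 9: rpifobzoniv
surface: rpifobzoniv

cell RANK=pa, ASPECT=ta, TOR=ma:
underlying: ebo-ifop-mib
1. b -> p, d -> t / _ #: fires at position(s) 10: eboifopmip
2. f -> v, k -> g, p -> b, s -> z / _ Z: no change
3. 0 -> i / C _ C #: no change
surface: eboifopmip


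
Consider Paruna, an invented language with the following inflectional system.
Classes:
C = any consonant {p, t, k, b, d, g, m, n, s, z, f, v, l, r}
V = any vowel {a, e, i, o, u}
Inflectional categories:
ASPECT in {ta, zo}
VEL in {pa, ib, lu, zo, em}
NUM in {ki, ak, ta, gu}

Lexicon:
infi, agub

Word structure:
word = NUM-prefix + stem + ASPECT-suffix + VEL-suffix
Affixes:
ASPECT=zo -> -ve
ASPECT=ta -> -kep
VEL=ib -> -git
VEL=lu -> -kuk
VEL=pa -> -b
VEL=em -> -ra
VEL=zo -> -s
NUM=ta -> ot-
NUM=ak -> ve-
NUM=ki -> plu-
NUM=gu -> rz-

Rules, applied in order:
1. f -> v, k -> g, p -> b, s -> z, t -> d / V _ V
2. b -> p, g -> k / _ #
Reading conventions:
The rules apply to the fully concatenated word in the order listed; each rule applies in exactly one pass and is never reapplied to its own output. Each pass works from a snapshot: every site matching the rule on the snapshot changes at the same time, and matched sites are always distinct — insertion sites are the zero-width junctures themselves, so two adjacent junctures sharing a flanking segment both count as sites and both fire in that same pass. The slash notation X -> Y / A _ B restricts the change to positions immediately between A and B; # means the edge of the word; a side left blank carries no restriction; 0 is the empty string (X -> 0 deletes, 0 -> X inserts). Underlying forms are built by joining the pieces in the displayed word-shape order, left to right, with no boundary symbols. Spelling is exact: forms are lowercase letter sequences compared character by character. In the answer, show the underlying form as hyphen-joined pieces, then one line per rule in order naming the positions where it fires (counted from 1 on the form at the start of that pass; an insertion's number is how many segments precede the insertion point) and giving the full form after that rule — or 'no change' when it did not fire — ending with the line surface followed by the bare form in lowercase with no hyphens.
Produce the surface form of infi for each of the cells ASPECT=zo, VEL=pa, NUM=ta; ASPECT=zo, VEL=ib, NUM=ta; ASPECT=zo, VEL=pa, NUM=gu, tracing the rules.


cell ASPECT=zo, VEL=pa, NUM=ta:
underlying: ot-infi-ve-b
1. f -> v, k -> g, p -> b, s -> z, t -> d / V _ V: fires at position(s) 2: odinfiveb
2. b -> p, g -> k / _ #: fires at position(s) 9: odinfivep
surface: odinfivep

cell ASPECT=zo, VEL=ib, NUM=ta:
underlying: ot-infi-ve-git
1. f -> v, k -> g, p -> b, s -> z, t -> d / V _ V: fires at position(s) 2: odinfivegit
2. b -> p, g -> k / _ #: no change
surface: odinfivegit

cell ASPECT=zo, VEL=pa, NUM=gu:
underlying: rz-infi-ve-b
1. f -> v, k -> g, p -> b, s -> z, t -> d / V _ V: no change
2. b -> p, g -> k / _ #: fires at position(s) 9: rzinfivep
surface: rzinfivep


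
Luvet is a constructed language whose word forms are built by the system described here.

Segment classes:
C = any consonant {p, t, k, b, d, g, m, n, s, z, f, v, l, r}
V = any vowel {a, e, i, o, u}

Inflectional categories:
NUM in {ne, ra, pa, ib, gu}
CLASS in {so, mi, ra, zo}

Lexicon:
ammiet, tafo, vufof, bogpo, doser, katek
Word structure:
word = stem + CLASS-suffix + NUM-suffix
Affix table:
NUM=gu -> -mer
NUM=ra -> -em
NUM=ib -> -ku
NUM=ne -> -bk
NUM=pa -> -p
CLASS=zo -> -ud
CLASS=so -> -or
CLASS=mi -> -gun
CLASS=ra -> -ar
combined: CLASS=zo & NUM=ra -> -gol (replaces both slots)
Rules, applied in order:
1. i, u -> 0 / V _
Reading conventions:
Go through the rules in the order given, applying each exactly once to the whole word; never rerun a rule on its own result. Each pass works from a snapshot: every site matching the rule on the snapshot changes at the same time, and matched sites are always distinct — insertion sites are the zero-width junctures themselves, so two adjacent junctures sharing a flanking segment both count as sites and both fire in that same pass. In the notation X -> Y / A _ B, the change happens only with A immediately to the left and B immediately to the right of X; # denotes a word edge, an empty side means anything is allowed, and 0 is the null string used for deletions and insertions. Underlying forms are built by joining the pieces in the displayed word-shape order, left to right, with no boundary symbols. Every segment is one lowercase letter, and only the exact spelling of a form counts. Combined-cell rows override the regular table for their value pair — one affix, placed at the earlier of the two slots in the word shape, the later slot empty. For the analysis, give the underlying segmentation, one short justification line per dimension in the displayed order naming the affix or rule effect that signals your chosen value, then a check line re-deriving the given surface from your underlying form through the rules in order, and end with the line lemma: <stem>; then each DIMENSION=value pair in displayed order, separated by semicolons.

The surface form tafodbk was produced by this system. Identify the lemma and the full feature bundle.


underlying: tafo-ud-bk
NUM=ne - signalled by the affix -bk
CLASS=zo - signalled by the affix -ud
check: tafoudbk -> tafodbk
lemma: tafo; NUM=ne; CLASS=zo


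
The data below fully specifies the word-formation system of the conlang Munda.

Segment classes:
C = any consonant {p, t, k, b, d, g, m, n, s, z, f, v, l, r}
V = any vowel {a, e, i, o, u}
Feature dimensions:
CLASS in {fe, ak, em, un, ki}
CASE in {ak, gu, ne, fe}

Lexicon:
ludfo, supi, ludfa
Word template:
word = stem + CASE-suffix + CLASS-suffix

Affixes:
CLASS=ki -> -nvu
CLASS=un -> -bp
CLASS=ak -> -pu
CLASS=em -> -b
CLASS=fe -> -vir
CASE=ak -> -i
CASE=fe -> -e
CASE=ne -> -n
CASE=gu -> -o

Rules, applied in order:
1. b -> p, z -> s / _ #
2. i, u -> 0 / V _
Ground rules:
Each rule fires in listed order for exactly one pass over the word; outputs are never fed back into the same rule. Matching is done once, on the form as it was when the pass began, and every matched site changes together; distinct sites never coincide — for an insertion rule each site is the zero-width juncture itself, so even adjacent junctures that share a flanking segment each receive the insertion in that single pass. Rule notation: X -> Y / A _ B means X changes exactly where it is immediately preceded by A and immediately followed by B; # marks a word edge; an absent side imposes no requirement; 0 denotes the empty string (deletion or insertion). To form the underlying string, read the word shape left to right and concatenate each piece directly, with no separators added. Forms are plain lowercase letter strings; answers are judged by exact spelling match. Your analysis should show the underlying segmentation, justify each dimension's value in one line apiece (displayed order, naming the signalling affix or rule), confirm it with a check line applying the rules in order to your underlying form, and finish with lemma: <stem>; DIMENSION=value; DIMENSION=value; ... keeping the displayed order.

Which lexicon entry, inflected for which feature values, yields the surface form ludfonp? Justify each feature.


underlying: ludfo-n-b
CLASS=em - signalled by the affix -b
CASE=ne - signalled by the affix -n
check: ludfonb -> ludfonp -> ludfonp
lemma: ludfo; CLASS=em; CASE=ne


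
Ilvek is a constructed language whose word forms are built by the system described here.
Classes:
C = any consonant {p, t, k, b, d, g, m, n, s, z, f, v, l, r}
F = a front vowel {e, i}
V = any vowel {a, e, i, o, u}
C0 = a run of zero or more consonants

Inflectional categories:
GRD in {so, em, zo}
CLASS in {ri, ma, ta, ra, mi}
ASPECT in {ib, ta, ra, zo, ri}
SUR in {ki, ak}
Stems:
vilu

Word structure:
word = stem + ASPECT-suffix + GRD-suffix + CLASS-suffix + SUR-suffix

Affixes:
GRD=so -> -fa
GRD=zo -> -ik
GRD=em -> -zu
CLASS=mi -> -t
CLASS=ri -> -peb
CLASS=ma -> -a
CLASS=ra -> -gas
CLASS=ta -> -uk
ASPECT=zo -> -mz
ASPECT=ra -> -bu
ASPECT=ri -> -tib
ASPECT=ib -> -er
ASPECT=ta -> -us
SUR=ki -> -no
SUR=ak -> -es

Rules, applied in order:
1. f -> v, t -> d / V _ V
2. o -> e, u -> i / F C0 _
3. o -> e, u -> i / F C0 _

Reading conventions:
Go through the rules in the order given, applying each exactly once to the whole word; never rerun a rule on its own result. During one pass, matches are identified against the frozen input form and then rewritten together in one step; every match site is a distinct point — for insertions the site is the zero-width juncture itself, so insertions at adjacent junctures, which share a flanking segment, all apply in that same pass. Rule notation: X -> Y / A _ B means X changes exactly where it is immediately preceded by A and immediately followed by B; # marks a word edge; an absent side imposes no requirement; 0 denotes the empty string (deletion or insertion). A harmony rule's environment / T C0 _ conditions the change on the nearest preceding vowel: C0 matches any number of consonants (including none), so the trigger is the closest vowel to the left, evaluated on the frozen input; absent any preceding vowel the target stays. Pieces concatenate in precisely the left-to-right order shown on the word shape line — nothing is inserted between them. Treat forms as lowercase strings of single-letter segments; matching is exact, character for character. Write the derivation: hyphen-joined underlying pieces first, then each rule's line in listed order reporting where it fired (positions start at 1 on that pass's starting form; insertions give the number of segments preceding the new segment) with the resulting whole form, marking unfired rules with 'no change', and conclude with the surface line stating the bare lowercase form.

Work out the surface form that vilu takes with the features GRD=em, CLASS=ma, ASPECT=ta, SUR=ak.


underlying: vilu-us-zu-a-es
1. f -> v, t -> d / V _ V: no change
2. o -> e, u -> i / F C0 _: fires at position(s) 4: viliuszuaes
3. o -> e, u -> i / F C0 _: fires at position(s) 5: viliiszuaes
surface: viliiszuaes


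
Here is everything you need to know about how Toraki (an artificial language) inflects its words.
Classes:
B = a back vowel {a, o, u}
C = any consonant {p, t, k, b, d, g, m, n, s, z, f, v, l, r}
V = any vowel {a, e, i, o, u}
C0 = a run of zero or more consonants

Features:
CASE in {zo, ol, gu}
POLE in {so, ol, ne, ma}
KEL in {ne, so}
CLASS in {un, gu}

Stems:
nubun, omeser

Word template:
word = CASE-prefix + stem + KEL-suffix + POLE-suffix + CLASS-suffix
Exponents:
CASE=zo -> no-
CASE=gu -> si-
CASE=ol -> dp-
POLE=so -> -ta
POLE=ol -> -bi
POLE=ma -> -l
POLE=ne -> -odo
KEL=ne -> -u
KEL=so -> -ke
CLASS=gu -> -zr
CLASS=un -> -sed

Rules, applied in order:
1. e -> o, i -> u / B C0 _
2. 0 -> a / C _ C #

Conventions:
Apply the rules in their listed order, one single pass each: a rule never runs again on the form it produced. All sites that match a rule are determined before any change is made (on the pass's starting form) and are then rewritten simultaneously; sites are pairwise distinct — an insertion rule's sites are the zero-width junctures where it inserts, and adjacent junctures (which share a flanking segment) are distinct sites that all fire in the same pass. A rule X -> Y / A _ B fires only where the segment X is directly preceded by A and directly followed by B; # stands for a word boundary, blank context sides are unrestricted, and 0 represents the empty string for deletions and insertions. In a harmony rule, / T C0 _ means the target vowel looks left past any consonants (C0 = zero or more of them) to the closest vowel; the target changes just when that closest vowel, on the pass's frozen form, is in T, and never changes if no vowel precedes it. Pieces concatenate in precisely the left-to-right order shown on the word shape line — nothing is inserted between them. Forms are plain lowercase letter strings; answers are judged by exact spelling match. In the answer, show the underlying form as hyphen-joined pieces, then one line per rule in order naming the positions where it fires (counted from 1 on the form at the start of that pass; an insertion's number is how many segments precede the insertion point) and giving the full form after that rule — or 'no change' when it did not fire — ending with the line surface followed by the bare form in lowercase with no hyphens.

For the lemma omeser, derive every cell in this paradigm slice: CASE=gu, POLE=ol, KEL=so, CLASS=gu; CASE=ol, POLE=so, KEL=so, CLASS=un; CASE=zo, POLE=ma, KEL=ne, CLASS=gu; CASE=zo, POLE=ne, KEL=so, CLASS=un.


cell CASE=gu, POLE=ol, KEL=so, CLASS=gu:
underlying: si-omeser-ke-bi-zr
1. e -> o, i -> u / B C0 _: fires at position(s) 5: siomoserkebizr
2. 0 -> a / C _ C #: inserts after position(s) 13: siomoserkebizar
surface: siomoserkebizar

cell CASE=ol, POLE=so, KEL=so, CLASS=un:
underlying: dp-omeser-ke-ta-sed
1. e -> o, i -> u / B C0 _: fires at position(s) 5, 14: dpomoserketasod
2. 0 -> a / C _ C #: no change
surface: dpomoserketasod

cell CASE=zo, POLE=ma, KEL=ne, CLASS=gu:
underlying: no-omeser-u-l-zr
1. e -> o, i -> u / B C0 _: fires at position(s) 5: noomoserulzr
2. 0 -> a / C _ C #: inserts after position(s) 11: noomoserulzar
surface: noomoserulzar

cell CASE=zo, POLE=ne, KEL=so, CLASS=un:
underlying: no-omeser-ke-odo-sed
1. e -> o, i -> u / B C0 _: fires at position(s) 5, 15: noomoserkeodosod
2. 0 -> a / C _ C #: no change
surface: noomoserkeodosod


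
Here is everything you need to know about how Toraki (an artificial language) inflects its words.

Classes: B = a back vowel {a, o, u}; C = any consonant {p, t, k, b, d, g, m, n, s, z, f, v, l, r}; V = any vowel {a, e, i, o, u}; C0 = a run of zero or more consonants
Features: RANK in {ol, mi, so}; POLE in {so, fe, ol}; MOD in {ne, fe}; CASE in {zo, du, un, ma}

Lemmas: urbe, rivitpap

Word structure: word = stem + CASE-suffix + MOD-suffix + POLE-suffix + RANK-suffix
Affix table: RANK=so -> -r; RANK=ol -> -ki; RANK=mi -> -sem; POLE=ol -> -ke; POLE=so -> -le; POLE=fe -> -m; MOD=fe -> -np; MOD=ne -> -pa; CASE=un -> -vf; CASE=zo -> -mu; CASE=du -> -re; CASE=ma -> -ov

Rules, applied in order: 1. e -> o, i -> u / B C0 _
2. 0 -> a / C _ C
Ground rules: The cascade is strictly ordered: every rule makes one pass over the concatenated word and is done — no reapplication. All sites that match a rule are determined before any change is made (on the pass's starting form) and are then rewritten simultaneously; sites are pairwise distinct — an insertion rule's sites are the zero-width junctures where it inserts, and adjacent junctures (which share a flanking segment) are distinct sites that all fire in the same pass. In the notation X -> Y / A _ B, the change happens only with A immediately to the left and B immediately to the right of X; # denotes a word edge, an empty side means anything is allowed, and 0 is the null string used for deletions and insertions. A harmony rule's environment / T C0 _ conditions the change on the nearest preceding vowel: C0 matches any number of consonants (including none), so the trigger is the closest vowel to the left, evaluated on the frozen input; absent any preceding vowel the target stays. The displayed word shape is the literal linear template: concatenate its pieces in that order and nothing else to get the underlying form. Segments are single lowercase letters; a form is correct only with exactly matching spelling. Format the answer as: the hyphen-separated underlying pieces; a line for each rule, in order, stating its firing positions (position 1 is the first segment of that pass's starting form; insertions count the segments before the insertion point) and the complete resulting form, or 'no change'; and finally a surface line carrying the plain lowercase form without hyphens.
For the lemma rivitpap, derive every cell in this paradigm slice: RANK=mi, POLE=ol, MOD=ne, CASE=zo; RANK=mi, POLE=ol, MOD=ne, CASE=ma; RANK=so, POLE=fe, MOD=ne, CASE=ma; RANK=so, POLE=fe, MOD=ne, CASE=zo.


cell RANK=mi, POLE=ol, MOD=ne, CASE=zo:
underlying: rivitpap-mu-pa-ke-sem
1. e -> o, i -> u / B C0 _: fires at position(s) 14: rivitpapmupakosem
2. 0 -> a / C _ C: inserts after position(s) 5, 8: rivitapapamupakosem
surface: rivitapapamupakosem

cell RANK=mi, POLE=ol, MOD=ne, CASE=ma:
underlying: rivitpap-ov-pa-ke-sem
1. e -> o, i -> u / B C0 _: fires at position(s) 14: rivitpapovpakosem
2. 0 -> a / C _ C: inserts after position(s) 5, 10: rivitapapovapakosem
surface: rivitapapovapakosem

cell RANK=so, POLE=fe, MOD=ne, CASE=ma:
underlying: rivitpap-ov-pa-m-r
1. e -> o, i -> u / B C0 _: no change
2. 0 -> a / C _ C: inserts after position(s) 5, 10, 13: rivitapapovapamar
surface: rivitapapovapamar

cell RANK=so, POLE=fe, MOD=ne, CASE=zo:
underlying: rivitpap-mu-pa-m-r
1. e -> o, i -> u / B C0 _: no change
2. 0 -> a / C _ C: inserts after position(s) 5, 8, 13: rivitapapamupamar
surface: rivitapapamupamar
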